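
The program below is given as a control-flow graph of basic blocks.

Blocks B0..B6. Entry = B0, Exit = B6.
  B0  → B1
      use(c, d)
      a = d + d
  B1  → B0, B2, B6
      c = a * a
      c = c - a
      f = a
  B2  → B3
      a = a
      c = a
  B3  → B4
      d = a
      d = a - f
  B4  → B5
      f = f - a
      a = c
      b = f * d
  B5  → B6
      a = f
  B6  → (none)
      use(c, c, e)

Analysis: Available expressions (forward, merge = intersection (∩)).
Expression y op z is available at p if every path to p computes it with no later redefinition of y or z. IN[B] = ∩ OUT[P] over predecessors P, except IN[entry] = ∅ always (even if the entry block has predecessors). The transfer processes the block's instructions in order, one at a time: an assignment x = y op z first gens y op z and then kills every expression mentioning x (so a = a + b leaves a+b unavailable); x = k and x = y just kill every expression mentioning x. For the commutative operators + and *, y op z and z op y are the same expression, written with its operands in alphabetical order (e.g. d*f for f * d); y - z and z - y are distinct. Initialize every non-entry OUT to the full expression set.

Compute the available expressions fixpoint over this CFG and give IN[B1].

Fixpoint table:
  B0:   IN={}   OUT={d+d}
  B1:   IN={d+d}   OUT={a*a, d+d}
  B2:   IN={a*a, d+d}   OUT={d+d}
  B3:   IN={d+d}   OUT={a-f}
  B4:   IN={a-f}   OUT={d*f}
  B5:   IN={d*f}   OUT={d*f}
  B6:   IN={}   OUT={}

Merge at B1: IN[B1] = OUT[B0] = {d+d}

Answer: {d+d}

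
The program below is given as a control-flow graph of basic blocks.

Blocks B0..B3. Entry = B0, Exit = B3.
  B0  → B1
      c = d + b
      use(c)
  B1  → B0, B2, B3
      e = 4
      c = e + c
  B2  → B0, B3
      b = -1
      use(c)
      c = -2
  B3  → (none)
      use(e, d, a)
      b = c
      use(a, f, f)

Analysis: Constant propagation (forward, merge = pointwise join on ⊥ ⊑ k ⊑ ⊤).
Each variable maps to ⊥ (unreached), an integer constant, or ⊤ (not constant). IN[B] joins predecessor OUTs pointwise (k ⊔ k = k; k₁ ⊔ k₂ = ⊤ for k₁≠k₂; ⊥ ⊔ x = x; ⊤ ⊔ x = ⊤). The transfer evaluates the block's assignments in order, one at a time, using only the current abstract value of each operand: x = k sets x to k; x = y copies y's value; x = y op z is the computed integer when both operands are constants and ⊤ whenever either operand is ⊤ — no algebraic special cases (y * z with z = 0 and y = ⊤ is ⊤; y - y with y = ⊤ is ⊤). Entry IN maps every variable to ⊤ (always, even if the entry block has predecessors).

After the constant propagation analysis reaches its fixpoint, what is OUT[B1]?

Answer: {a: ⊤, b: ⊤, c: ⊤, d: ⊤, e: 4, f: ⊤}

Trace:
Converged values:
  B0: | IN=(all ⊤) | OUT=(all ⊤)
  B1: | IN=(all ⊤) | OUT={e:4; rest ⊤}
  B2: | IN={e:4; rest ⊤} | OUT={b:-1, c:-2, e:4; rest ⊤}
  B3: | IN={e:4; rest ⊤} | OUT={e:4; rest ⊤}

Merge at B1: IN[B1] = OUT[B0] = {a: ⊤, b: ⊤, c: ⊤, d: ⊤, e: ⊤, f: ⊤}
Applying B1's transfer function to that IN value gives OUT[B1] (row B1 above).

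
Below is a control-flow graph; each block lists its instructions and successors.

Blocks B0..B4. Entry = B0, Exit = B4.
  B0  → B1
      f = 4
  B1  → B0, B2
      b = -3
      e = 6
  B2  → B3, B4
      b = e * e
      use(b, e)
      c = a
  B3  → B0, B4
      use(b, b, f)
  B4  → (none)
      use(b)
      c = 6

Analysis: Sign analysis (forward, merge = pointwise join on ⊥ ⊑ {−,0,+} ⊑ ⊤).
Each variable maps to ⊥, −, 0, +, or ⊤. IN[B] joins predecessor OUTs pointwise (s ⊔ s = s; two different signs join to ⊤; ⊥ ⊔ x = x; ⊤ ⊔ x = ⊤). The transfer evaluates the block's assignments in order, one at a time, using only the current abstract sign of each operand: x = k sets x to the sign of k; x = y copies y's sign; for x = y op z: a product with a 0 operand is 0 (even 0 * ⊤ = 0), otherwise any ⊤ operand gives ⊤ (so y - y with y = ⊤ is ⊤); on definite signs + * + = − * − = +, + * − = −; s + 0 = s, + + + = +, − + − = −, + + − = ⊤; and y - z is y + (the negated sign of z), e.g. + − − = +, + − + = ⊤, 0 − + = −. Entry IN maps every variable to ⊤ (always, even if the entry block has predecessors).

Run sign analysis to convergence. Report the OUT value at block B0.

Answer: {a: ⊤, b: ⊤, c: ⊤, d: ⊤, e: ⊤, f: +}

Derivation:
Per-block solution:
  B0: | IN=(all ⊤) | OUT={f:+; rest ⊤}
  B1: | IN={f:+; rest ⊤} | OUT={b:-, e:+, f:+; rest ⊤}
  B2: | IN={b:-, e:+, f:+; rest ⊤} | OUT={b:+, e:+, f:+; rest ⊤}
  B3: | IN={b:+, e:+, f:+; rest ⊤} | OUT={b:+, e:+, f:+; rest ⊤}
  B4: | IN={b:+, e:+, f:+; rest ⊤} | OUT={b:+, c:+, e:+, f:+; rest ⊤}

Merge at B0 (entry node, so the boundary value (all ⊤) is joined with the incoming edge(s)): IN[B0] = (all ⊤) ⊔ OUT[B1] ⊔ OUT[B3] = {a: ⊤, b: ⊤, c: ⊤, d: ⊤, e: ⊤, f: ⊤}
Applying B0's transfer function to that IN value gives OUT[B0] (row B0 above).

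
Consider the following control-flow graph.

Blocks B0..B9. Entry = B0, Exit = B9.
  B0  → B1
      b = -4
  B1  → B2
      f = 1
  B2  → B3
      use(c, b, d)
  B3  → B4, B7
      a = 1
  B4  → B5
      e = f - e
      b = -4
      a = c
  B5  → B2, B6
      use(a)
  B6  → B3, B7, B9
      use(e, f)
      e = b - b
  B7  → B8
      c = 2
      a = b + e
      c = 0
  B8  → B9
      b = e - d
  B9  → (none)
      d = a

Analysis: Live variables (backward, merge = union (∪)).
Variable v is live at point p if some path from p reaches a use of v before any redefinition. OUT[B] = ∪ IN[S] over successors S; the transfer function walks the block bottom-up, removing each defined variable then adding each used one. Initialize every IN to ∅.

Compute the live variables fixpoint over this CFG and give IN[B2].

Fixpoint table:
  B0:  IN={c, d, e}  OUT={b, c, d, e}
  B1:  IN={b, c, d, e}  OUT={b, c, d, e, f}
  B2:  IN={b, c, d, e, f}  OUT={b, c, d, e, f}
  B3:  IN={b, c, d, e, f}  OUT={b, c, d, e, f}
  B4:  IN={c, d, e, f}  OUT={a, b, c, d, e, f}
  B5:  IN={a, b, c, d, e, f}  OUT={a, b, c, d, e, f}
  B6:  IN={a, b, c, d, e, f}  OUT={a, b, c, d, e, f}
  B7:  IN={b, d, e}  OUT={a, d, e}
  B8:  IN={a, d, e}  OUT={a}
  B9:  IN={a}  OUT={}

Merge at B2: OUT[B2] = IN[B3] = {b, c, d, e, f}
Applying B2's transfer function to that OUT value gives IN[B2] (row B2 above).

Answer: {b, c, d, e, f}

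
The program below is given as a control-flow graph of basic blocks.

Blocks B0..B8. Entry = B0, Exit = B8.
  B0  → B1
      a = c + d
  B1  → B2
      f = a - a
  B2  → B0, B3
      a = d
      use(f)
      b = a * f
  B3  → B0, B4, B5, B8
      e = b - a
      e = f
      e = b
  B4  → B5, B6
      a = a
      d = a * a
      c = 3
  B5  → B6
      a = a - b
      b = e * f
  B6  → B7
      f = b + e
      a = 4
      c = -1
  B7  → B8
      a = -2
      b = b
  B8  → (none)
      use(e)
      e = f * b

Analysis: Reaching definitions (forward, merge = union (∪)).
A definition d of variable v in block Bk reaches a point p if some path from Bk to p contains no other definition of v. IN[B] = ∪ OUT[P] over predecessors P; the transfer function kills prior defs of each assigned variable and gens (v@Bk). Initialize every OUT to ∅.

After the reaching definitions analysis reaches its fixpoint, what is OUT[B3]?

Answer: {a@B2, b@B2, e@B3, f@B1}

Trace:
Fixpoint table:
  B0: | IN={a@B2, b@B2, e@B3, f@B1} | OUT={a@B0, b@B2, e@B3, f@B1}
  B1: | IN={a@B0, b@B2, e@B3, f@B1} | OUT={a@B0, b@B2, e@B3, f@B1}
  B2: | IN={a@B0, b@B2, e@B3, f@B1} | OUT={a@B2, b@B2, e@B3, f@B1}
  B3: | IN={a@B2, b@B2, e@B3, f@B1} | OUT={a@B2, b@B2, e@B3, f@B1}
  B4: | IN={a@B2, b@B2, e@B3, f@B1} | OUT={a@B4, b@B2, c@B4, d@B4, e@B3, f@B1}
  B5: | IN={a@B2, a@B4, b@B2, c@B4, d@B4, e@B3, f@B1} | OUT={a@B5, b@B5, c@B4, d@B4, e@B3, f@B1}
  B6: | IN={a@B4, a@B5, b@B2, b@B5, c@B4, d@B4, e@B3, f@B1} | OUT={a@B6, b@B2, b@B5, c@B6, d@B4, e@B3, f@B6}
  B7: | IN={a@B6, b@B2, b@B5, c@B6, d@B4, e@B3, f@B6} | OUT={a@B7, b@B7, c@B6, d@B4, e@B3, f@B6}
  B8: | IN={a@B2, a@B7, b@B2, b@B7, c@B6, d@B4, e@B3, f@B1, f@B6} | OUT={a@B2, a@B7, b@B2, b@B7, c@B6, d@B4, e@B8, f@B1, f@B6}

Merge at B3: IN[B3] = OUT[B2] = {a@B2, b@B2, e@B3, f@B1}
Applying B3's transfer function to that IN value gives OUT[B3] (row B3 above).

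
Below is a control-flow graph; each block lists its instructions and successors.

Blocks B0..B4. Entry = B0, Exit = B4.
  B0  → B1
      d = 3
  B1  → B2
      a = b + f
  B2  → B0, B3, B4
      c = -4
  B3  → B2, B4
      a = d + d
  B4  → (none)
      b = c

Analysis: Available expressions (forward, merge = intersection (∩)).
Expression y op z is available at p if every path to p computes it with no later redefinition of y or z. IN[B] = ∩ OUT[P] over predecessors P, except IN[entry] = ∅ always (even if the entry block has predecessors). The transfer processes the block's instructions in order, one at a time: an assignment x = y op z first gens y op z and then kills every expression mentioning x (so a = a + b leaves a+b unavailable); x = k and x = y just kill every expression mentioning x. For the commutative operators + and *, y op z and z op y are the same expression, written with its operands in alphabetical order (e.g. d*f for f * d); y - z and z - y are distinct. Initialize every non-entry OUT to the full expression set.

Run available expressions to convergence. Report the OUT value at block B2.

Fixpoint table:
  B0: | IN={} | OUT={}
  B1: | IN={} | OUT={b+f}
  B2: | IN={b+f} | OUT={b+f}
  B3: | IN={b+f} | OUT={b+f, d+d}
  B4: | IN={b+f} | OUT={}

Merge at B2: IN[B2] = OUT[B1] ∩ OUT[B3] = {b+f}
Applying B2's transfer function to that IN value gives OUT[B2] (row B2 above).

Answer: {b+f}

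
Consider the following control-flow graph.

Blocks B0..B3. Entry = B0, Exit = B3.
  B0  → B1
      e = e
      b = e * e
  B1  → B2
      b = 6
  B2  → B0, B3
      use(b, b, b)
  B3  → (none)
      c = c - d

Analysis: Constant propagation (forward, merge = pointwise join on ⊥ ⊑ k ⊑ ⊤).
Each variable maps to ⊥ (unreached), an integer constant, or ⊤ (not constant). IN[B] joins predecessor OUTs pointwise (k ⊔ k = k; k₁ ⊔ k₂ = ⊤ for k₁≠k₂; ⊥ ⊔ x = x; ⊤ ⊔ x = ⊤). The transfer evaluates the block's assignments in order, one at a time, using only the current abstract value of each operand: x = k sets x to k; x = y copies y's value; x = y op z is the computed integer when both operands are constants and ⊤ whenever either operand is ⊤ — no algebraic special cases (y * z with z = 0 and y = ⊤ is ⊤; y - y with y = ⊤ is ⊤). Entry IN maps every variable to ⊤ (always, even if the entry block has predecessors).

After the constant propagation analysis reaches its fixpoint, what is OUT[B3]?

Converged values:
  B0:  IN=(all ⊤)  OUT=(all ⊤)
  B1:  IN=(all ⊤)  OUT={b:6; rest ⊤}
  B2:  IN={b:6; rest ⊤}  OUT={b:6; rest ⊤}
  B3:  IN={b:6; rest ⊤}  OUT={b:6; rest ⊤}

Merge at B3: IN[B3] = OUT[B2] = {a: ⊤, b: 6, c: ⊤, d: ⊤, e: ⊤, f: ⊤}
Applying B3's transfer function to that IN value gives OUT[B3] (row B3 above).

Answer: {a: ⊤, b: 6, c: ⊤, d: ⊤, e: ⊤, f: ⊤}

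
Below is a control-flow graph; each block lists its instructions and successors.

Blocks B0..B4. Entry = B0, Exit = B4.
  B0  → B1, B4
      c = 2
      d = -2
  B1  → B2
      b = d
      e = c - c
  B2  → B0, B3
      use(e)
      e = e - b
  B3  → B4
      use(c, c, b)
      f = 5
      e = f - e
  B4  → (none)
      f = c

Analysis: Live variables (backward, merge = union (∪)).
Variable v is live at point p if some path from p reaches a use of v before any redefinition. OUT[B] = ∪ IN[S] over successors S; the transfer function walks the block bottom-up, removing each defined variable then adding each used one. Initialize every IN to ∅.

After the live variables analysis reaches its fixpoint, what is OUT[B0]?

Fixpoint table:
  B0: | IN={} | OUT={c, d}
  B1: | IN={c, d} | OUT={b, c, e}
  B2: | IN={b, c, e} | OUT={b, c, e}
  B3: | IN={b, c, e} | OUT={c}
  B4: | IN={c} | OUT={}

Merge at B0: OUT[B0] = IN[B1] ⊔ IN[B4] = {c, d}

Answer: {c, d}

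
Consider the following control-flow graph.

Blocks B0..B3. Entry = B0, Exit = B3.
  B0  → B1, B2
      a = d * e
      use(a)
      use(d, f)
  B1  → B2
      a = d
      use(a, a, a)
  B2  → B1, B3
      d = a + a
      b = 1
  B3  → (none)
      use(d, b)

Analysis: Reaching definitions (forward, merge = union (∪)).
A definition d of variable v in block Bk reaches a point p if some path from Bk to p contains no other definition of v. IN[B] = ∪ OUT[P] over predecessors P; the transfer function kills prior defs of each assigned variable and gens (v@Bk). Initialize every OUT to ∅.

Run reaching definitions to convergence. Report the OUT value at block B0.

Answer: {a@B0}

Derivation:
Per-block solution:
  B0: | IN={} | OUT={a@B0}
  B1: | IN={a@B0, a@B1, b@B2, d@B2} | OUT={a@B1, b@B2, d@B2}
  B2: | IN={a@B0, a@B1, b@B2, d@B2} | OUT={a@B0, a@B1, b@B2, d@B2}
  B3: | IN={a@B0, a@B1, b@B2, d@B2} | OUT={a@B0, a@B1, b@B2, d@B2}

B0 is the boundary node: IN[B0] = {}
Applying B0's transfer function to that IN value gives OUT[B0] (row B0 above).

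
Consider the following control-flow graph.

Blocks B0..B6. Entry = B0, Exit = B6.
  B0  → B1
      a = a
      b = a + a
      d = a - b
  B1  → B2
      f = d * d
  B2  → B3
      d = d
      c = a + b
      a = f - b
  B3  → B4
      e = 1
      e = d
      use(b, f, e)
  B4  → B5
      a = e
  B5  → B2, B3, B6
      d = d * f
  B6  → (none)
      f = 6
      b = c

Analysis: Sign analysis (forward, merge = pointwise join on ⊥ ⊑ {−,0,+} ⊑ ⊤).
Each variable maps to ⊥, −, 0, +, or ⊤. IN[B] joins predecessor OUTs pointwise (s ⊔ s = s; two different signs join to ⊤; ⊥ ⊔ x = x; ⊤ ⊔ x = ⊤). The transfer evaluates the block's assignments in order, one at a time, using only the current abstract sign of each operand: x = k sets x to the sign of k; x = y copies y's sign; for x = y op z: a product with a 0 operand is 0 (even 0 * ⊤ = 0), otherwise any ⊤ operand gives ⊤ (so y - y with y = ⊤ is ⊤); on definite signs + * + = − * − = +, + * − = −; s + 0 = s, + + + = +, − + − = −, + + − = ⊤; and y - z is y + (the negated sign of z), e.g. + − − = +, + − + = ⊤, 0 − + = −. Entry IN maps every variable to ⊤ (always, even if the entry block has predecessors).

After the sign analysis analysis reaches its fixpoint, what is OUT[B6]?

Fixpoint table:
  B0:  IN=(all ⊤)  OUT=(all ⊤)
  B1:  IN=(all ⊤)  OUT=(all ⊤)
  B2:  IN=(all ⊤)  OUT=(all ⊤)
  B3:  IN=(all ⊤)  OUT=(all ⊤)
  B4:  IN=(all ⊤)  OUT=(all ⊤)
  B5:  IN=(all ⊤)  OUT=(all ⊤)
  B6:  IN=(all ⊤)  OUT={f:+; rest ⊤}

Merge at B6: IN[B6] = OUT[B5] = {a: ⊤, b: ⊤, c: ⊤, d: ⊤, e: ⊤, f: ⊤}
Applying B6's transfer function to that IN value gives OUT[B6] (row B6 above).

Answer: {a: ⊤, b: ⊤, c: ⊤, d: ⊤, e: ⊤, f: +}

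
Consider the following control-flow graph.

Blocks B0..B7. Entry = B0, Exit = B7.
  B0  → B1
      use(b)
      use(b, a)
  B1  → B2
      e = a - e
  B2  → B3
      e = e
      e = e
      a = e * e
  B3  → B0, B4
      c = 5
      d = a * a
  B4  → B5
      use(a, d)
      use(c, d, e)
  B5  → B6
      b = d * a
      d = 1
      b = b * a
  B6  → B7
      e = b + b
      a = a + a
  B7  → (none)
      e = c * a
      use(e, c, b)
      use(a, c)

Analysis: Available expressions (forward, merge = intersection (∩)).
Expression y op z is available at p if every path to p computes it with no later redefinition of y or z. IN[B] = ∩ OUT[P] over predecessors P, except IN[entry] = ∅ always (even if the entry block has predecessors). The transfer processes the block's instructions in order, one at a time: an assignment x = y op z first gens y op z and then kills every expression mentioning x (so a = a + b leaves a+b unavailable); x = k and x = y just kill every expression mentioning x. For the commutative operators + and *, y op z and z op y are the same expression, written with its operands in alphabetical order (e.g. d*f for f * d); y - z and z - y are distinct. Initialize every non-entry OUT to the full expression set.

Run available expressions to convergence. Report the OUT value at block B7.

Per-block solution:
  B0:   IN={}   OUT={}
  B1:   IN={}   OUT={}
  B2:   IN={}   OUT={e*e}
  B3:   IN={e*e}   OUT={a*a, e*e}
  B4:   IN={a*a, e*e}   OUT={a*a, e*e}
  B5:   IN={a*a, e*e}   OUT={a*a, e*e}
  B6:   IN={a*a, e*e}   OUT={b+b}
  B7:   IN={b+b}   OUT={a*c, b+b}

Merge at B7: IN[B7] = OUT[B6] = {b+b}
Applying B7's transfer function to that IN value gives OUT[B7] (row B7 above).

Answer: {a*c, b+b}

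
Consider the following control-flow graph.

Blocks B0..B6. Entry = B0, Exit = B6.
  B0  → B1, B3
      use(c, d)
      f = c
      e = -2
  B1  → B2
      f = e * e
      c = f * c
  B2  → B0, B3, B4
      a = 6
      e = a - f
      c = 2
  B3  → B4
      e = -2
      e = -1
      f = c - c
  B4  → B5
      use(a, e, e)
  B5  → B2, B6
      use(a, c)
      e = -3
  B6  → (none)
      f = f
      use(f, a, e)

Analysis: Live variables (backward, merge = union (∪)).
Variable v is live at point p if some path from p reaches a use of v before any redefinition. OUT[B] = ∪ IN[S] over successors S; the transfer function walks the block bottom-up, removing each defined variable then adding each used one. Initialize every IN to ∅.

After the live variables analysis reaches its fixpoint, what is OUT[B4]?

Answer: {a, c, d, f}

Trace:
Converged values:
  B0:   IN={a, c, d}   OUT={a, c, d, e}
  B1:   IN={c, d, e}   OUT={d, f}
  B2:   IN={d, f}   OUT={a, c, d, e, f}
  B3:   IN={a, c, d}   OUT={a, c, d, e, f}
  B4:   IN={a, c, d, e, f}   OUT={a, c, d, f}
  B5:   IN={a, c, d, f}   OUT={a, d, e, f}
  B6:   IN={a, e, f}   OUT={}

Merge at B4: OUT[B4] = IN[B5] = {a, c, d, f}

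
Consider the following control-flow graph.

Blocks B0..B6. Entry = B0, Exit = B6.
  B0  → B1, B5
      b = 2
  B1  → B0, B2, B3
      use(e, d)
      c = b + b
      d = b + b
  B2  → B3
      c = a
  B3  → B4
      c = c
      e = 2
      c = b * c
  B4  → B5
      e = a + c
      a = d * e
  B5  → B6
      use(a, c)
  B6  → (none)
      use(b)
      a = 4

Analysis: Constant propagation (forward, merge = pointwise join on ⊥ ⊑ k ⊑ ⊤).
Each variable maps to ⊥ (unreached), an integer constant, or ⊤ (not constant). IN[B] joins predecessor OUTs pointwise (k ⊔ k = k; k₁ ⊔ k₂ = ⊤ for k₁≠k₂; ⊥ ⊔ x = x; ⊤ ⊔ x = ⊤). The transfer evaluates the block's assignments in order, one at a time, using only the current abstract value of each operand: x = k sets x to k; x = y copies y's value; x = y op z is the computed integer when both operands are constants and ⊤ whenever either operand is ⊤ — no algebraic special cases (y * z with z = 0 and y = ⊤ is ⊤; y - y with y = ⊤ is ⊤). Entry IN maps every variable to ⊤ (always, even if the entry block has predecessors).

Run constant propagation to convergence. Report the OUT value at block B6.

Converged values:
  B0: | IN=(all ⊤) | OUT={b:2; rest ⊤}
  B1: | IN={b:2; rest ⊤} | OUT={b:2, c:4, d:4; rest ⊤}
  B2: | IN={b:2, c:4, d:4; rest ⊤} | OUT={b:2, d:4; rest ⊤}
  B3: | IN={b:2, d:4; rest ⊤} | OUT={b:2, d:4, e:2; rest ⊤}
  B4: | IN={b:2, d:4, e:2; rest ⊤} | OUT={b:2, d:4; rest ⊤}
  B5: | IN={b:2; rest ⊤} | OUT={b:2; rest ⊤}
  B6: | IN={b:2; rest ⊤} | OUT={a:4, b:2; rest ⊤}

Merge at B6: IN[B6] = OUT[B5] = {a: ⊤, b: 2, c: ⊤, d: ⊤, e: ⊤, f: ⊤}
Applying B6's transfer function to that IN value gives OUT[B6] (row B6 above).

Answer: {a: 4, b: 2, c: ⊤, d: ⊤, e: ⊤, f: ⊤}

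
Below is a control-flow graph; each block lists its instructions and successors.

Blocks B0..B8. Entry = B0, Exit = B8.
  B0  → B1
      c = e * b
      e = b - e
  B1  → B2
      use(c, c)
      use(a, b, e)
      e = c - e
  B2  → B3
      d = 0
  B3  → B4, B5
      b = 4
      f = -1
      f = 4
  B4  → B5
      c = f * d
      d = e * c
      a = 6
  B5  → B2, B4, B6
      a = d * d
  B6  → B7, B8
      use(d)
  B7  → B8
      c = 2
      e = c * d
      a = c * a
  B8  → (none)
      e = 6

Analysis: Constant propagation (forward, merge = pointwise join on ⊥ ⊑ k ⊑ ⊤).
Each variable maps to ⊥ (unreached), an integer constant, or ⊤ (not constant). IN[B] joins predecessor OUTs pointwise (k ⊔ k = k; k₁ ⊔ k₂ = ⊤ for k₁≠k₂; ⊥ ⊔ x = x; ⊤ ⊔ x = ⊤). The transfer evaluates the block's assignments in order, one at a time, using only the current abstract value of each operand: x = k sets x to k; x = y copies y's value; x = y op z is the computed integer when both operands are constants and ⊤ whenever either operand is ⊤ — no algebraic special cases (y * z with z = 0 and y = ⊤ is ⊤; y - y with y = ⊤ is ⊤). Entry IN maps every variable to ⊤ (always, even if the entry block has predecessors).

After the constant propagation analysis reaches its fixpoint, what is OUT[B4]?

Per-block solution:
  B0:   IN=(all ⊤)   OUT=(all ⊤)
  B1:   IN=(all ⊤)   OUT=(all ⊤)
  B2:   IN=(all ⊤)   OUT={d:0; rest ⊤}
  B3:   IN={d:0; rest ⊤}   OUT={b:4, d:0, f:4; rest ⊤}
  B4:   IN={b:4, f:4; rest ⊤}   OUT={a:6, b:4, f:4; rest ⊤}
  B5:   IN={b:4, f:4; rest ⊤}   OUT={b:4, f:4; rest ⊤}
  B6:   IN={b:4, f:4; rest ⊤}   OUT={b:4, f:4; rest ⊤}
  B7:   IN={b:4, f:4; rest ⊤}   OUT={b:4, c:2, f:4; rest ⊤}
  B8:   IN={b:4, f:4; rest ⊤}   OUT={b:4, e:6, f:4; rest ⊤}

Merge at B4: IN[B4] = OUT[B3] ⊔ OUT[B5] = {a: ⊤, b: 4, c: ⊤, d: ⊤, e: ⊤, f: 4}
Applying B4's transfer function to that IN value gives OUT[B4] (row B4 above).

Answer: {a: 6, b: 4, c: ⊤, d: ⊤, e: ⊤, f: 4}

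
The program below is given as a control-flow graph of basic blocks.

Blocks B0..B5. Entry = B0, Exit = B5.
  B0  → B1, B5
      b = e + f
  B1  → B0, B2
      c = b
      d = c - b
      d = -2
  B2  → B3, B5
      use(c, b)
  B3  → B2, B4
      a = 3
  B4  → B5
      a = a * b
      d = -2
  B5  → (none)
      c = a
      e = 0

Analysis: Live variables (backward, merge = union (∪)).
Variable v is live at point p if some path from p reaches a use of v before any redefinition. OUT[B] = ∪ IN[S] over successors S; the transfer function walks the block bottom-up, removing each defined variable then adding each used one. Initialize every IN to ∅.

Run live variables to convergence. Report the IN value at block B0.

Answer: {a, e, f}

Derivation:
Fixpoint table:
  B0: | IN={a, e, f} | OUT={a, b, e, f}
  B1: | IN={a, b, e, f} | OUT={a, b, c, e, f}
  B2: | IN={a, b, c} | OUT={a, b, c}
  B3: | IN={b, c} | OUT={a, b, c}
  B4: | IN={a, b} | OUT={a}
  B5: | IN={a} | OUT={}

Merge at B0: OUT[B0] = IN[B1] ⊔ IN[B5] = {a, b, e, f}
Applying B0's transfer function to that OUT value gives IN[B0] (row B0 above).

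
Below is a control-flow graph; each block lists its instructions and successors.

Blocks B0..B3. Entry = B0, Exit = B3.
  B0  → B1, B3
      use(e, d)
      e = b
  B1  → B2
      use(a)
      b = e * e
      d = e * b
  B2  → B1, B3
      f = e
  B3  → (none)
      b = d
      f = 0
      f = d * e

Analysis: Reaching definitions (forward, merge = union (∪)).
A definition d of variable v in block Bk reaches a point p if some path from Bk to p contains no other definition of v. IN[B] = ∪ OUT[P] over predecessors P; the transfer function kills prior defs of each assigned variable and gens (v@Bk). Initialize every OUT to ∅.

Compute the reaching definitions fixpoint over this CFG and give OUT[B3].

Per-block solution:
  B0:   IN={}   OUT={e@B0}
  B1:   IN={b@B1, d@B1, e@B0, f@B2}   OUT={b@B1, d@B1, e@B0, f@B2}
  B2:   IN={b@B1, d@B1, e@B0, f@B2}   OUT={b@B1, d@B1, e@B0, f@B2}
  B3:   IN={b@B1, d@B1, e@B0, f@B2}   OUT={b@B3, d@B1, e@B0, f@B3}

Merge at B3: IN[B3] = OUT[B0] ⊔ OUT[B2] = {b@B1, d@B1, e@B0, f@B2}
Applying B3's transfer function to that IN value gives OUT[B3] (row B3 above).

Answer: {b@B3, d@B1, e@B0, f@B3}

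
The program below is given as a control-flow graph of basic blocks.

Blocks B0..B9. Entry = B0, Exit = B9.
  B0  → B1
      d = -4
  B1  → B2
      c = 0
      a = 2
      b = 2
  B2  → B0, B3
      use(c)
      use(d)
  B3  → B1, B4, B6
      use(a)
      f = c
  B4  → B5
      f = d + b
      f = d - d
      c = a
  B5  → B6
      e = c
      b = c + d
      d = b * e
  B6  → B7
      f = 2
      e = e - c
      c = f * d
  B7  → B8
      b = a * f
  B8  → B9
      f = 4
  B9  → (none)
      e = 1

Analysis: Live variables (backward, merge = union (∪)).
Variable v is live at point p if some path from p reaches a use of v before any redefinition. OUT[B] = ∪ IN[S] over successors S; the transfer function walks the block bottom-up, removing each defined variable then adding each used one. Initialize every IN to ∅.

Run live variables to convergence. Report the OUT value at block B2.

Fixpoint table:
  B0: | IN={e} | OUT={d, e}
  B1: | IN={d, e} | OUT={a, b, c, d, e}
  B2: | IN={a, b, c, d, e} | OUT={a, b, c, d, e}
  B3: | IN={a, b, c, d, e} | OUT={a, b, c, d, e}
  B4: | IN={a, b, d} | OUT={a, c, d}
  B5: | IN={a, c, d} | OUT={a, c, d, e}
  B6: | IN={a, c, d, e} | OUT={a, f}
  B7: | IN={a, f} | OUT={}
  B8: | IN={} | OUT={}
  B9: | IN={} | OUT={}

Merge at B2: OUT[B2] = IN[B0] ⊔ IN[B3] = {a, b, c, d, e}

Answer: {a, b, c, d, e}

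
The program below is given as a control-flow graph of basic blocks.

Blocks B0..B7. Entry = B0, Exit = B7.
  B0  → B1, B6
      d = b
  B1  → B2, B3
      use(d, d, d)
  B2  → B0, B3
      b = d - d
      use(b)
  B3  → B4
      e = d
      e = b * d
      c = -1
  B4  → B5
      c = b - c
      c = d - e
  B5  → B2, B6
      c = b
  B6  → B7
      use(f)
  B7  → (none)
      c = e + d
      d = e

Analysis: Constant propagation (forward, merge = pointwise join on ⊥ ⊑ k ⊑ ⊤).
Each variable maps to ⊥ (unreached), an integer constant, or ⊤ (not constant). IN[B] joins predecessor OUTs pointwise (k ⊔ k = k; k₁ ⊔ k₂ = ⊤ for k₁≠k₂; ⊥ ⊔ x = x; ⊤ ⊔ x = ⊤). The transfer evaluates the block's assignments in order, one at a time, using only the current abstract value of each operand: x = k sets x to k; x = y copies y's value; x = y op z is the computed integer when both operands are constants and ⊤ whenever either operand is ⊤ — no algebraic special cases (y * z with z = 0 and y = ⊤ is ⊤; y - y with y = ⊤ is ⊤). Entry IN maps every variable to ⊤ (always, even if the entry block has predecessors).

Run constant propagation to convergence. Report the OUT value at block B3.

Fixpoint table:
  B0:   IN=(all ⊤)   OUT=(all ⊤)
  B1:   IN=(all ⊤)   OUT=(all ⊤)
  B2:   IN=(all ⊤)   OUT=(all ⊤)
  B3:   IN=(all ⊤)   OUT={c:-1; rest ⊤}
  B4:   IN={c:-1; rest ⊤}   OUT=(all ⊤)
  B5:   IN=(all ⊤)   OUT=(all ⊤)
  B6:   IN=(all ⊤)   OUT=(all ⊤)
  B7:   IN=(all ⊤)   OUT=(all ⊤)

Merge at B3: IN[B3] = OUT[B1] ⊔ OUT[B2] = {a: ⊤, b: ⊤, c: ⊤, d: ⊤, e: ⊤, f: ⊤}
Applying B3's transfer function to that IN value gives OUT[B3] (row B3 above).

Answer: {a: ⊤, b: ⊤, c: -1, d: ⊤, e: ⊤, f: ⊤}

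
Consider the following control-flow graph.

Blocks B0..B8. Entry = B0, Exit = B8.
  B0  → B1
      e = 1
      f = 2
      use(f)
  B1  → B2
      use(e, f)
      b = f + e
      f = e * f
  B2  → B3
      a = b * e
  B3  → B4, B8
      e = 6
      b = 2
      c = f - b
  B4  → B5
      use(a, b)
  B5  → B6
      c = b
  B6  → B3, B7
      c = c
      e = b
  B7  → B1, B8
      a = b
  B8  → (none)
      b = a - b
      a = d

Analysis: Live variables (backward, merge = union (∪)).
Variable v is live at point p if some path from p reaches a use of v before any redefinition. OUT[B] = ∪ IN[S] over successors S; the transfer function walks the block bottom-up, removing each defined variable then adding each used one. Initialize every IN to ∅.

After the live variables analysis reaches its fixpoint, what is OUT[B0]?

Answer: {d, e, f}

Trace:
Per-block solution:
  B0: | IN={d} | OUT={d, e, f}
  B1: | IN={d, e, f} | OUT={b, d, e, f}
  B2: | IN={b, d, e, f} | OUT={a, d, f}
  B3: | IN={a, d, f} | OUT={a, b, d, f}
  B4: | IN={a, b, d, f} | OUT={a, b, d, f}
  B5: | IN={a, b, d, f} | OUT={a, b, c, d, f}
  B6: | IN={a, b, c, d, f} | OUT={a, b, d, e, f}
  B7: | IN={b, d, e, f} | OUT={a, b, d, e, f}
  B8: | IN={a, b, d} | OUT={}

Merge at B0: OUT[B0] = IN[B1] = {d, e, f}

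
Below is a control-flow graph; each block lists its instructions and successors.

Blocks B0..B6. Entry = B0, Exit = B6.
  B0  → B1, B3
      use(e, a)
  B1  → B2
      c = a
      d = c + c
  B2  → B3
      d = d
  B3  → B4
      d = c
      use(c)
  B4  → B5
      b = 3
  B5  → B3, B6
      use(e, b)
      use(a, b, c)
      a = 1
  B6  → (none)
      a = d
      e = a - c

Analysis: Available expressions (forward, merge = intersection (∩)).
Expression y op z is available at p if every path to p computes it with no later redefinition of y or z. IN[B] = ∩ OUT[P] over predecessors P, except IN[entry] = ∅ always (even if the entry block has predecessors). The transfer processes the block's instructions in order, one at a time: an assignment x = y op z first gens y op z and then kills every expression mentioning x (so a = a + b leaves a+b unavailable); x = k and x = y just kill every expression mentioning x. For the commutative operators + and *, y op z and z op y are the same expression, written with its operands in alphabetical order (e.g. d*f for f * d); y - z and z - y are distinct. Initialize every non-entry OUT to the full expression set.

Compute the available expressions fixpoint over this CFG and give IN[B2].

Answer: {c+c}

Derivation:
Converged values:
  B0:  IN={}  OUT={}
  B1:  IN={}  OUT={c+c}
  B2:  IN={c+c}  OUT={c+c}
  B3:  IN={}  OUT={}
  B4:  IN={}  OUT={}
  B5:  IN={}  OUT={}
  B6:  IN={}  OUT={a-c}

Merge at B2: IN[B2] = OUT[B1] = {c+c}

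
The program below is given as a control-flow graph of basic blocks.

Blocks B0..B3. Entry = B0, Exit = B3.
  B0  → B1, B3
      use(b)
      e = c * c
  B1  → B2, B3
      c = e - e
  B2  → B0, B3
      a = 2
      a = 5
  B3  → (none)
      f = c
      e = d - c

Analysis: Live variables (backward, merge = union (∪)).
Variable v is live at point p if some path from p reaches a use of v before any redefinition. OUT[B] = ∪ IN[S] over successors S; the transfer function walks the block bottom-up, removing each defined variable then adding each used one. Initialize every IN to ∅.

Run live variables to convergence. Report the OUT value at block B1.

Answer: {b, c, d}

Trace:
Fixpoint table:
  B0:  IN={b, c, d}  OUT={b, c, d, e}
  B1:  IN={b, d, e}  OUT={b, c, d}
  B2:  IN={b, c, d}  OUT={b, c, d}
  B3:  IN={c, d}  OUT={}

Merge at B1: OUT[B1] = IN[B2] ⊔ IN[B3] = {b, c, d}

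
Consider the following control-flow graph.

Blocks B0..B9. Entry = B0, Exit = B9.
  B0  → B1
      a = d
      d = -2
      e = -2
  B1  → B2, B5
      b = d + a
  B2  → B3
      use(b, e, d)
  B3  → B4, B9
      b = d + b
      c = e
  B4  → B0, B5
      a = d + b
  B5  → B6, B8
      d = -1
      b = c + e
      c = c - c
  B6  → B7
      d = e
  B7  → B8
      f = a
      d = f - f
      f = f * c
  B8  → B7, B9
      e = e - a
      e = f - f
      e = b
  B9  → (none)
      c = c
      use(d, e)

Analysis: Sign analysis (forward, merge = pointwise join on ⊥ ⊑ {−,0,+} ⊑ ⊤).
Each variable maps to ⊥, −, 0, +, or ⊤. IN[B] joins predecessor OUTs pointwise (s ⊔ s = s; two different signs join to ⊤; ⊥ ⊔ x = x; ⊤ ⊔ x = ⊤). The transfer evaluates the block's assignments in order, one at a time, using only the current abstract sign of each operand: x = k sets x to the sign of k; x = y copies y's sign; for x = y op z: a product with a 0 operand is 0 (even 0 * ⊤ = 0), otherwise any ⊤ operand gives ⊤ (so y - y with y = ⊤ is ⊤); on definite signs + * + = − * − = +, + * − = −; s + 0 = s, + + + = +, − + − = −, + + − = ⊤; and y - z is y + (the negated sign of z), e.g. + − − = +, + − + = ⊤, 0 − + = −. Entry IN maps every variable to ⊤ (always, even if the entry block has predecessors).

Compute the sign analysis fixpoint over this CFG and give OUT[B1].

Answer: {a: ⊤, b: ⊤, c: ⊤, d: -, e: -, f: ⊤}

Derivation:
Fixpoint table:
  B0: | IN=(all ⊤) | OUT={d:-, e:-; rest ⊤}
  B1: | IN={d:-, e:-; rest ⊤} | OUT={d:-, e:-; rest ⊤}
  B2: | IN={d:-, e:-; rest ⊤} | OUT={d:-, e:-; rest ⊤}
  B3: | IN={d:-, e:-; rest ⊤} | OUT={c:-, d:-, e:-; rest ⊤}
  B4: | IN={c:-, d:-, e:-; rest ⊤} | OUT={c:-, d:-, e:-; rest ⊤}
  B5: | IN={d:-, e:-; rest ⊤} | OUT={d:-, e:-; rest ⊤}
  B6: | IN={d:-, e:-; rest ⊤} | OUT={d:-, e:-; rest ⊤}
  B7: | IN=(all ⊤) | OUT=(all ⊤)
  B8: | IN=(all ⊤) | OUT=(all ⊤)
  B9: | IN=(all ⊤) | OUT=(all ⊤)

Merge at B1: IN[B1] = OUT[B0] = {a: ⊤, b: ⊤, c: ⊤, d: -, e: -, f: ⊤}
Applying B1's transfer function to that IN value gives OUT[B1] (row B1 above).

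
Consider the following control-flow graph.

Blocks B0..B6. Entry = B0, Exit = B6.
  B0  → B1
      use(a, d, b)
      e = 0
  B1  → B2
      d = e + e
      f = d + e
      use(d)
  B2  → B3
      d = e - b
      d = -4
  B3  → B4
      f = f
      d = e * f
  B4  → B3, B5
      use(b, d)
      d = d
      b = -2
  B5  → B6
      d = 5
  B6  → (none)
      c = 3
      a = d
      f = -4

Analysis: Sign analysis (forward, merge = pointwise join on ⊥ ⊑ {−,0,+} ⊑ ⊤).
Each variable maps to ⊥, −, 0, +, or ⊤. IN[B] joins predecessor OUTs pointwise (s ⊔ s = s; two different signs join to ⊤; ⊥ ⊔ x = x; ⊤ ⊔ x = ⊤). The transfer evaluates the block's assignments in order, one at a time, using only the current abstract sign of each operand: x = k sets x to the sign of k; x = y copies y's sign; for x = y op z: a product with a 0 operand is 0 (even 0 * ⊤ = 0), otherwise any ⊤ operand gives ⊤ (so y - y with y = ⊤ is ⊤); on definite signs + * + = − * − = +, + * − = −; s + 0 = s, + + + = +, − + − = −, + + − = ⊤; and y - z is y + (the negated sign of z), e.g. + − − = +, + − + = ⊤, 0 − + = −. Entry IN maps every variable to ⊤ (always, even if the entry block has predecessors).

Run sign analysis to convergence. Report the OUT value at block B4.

Answer: {a: ⊤, b: -, c: ⊤, d: 0, e: 0, f: 0}

Trace:
Per-block solution:
  B0:  IN=(all ⊤)  OUT={e:0; rest ⊤}
  B1:  IN={e:0; rest ⊤}  OUT={d:0, e:0, f:0; rest ⊤}
  B2:  IN={d:0, e:0, f:0; rest ⊤}  OUT={d:-, e:0, f:0; rest ⊤}
  B3:  IN={e:0, f:0; rest ⊤}  OUT={d:0, e:0, f:0; rest ⊤}
  B4:  IN={d:0, e:0, f:0; rest ⊤}  OUT={b:-, d:0, e:0, f:0; rest ⊤}
  B5:  IN={b:-, d:0, e:0, f:0; rest ⊤}  OUT={b:-, d:+, e:0, f:0; rest ⊤}
  B6:  IN={b:-, d:+, e:0, f:0; rest ⊤}  OUT={a:+, b:-, c:+, d:+, e:0, f:-; rest ⊤}

Merge at B4: IN[B4] = OUT[B3] = {a: ⊤, b: ⊤, c: ⊤, d: 0, e: 0, f: 0}
Applying B4's transfer function to that IN value gives OUT[B4] (row B4 above).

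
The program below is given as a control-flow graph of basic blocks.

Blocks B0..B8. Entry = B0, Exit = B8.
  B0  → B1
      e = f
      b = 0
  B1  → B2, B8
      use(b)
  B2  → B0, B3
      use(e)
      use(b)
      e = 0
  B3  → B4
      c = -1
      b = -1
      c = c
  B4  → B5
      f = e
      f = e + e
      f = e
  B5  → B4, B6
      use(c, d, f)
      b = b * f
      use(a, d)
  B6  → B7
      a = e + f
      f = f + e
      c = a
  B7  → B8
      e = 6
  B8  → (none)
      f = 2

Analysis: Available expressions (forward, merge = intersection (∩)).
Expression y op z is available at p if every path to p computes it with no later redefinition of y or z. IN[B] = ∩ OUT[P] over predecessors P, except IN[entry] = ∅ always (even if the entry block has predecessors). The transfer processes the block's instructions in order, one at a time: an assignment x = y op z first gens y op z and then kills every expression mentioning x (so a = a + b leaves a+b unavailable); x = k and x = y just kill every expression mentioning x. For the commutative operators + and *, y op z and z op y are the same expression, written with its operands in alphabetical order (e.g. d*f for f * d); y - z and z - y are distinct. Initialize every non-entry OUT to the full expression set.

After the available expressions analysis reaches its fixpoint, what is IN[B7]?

Converged values:
  B0:  IN={}  OUT={}
  B1:  IN={}  OUT={}
  B2:  IN={}  OUT={}
  B3:  IN={}  OUT={}
  B4:  IN={}  OUT={e+e}
  B5:  IN={e+e}  OUT={e+e}
  B6:  IN={e+e}  OUT={e+e}
  B7:  IN={e+e}  OUT={}
  B8:  IN={}  OUT={}

Merge at B7: IN[B7] = OUT[B6] = {e+e}

Answer: {e+e}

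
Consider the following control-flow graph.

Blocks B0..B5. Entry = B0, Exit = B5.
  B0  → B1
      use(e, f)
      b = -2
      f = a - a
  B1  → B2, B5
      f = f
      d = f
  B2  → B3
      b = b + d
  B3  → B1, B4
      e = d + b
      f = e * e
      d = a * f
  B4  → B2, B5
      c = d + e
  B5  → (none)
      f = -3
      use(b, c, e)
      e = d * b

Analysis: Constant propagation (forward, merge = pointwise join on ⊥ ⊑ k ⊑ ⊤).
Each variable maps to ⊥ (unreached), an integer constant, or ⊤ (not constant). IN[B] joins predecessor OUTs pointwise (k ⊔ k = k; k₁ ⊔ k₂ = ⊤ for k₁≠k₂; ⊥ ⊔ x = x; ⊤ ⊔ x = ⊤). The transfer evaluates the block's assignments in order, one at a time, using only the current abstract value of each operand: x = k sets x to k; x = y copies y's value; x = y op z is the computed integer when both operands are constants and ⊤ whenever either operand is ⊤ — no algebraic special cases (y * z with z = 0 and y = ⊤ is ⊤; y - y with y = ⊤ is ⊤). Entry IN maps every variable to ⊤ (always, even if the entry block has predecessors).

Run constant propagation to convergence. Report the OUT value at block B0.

Answer: {a: ⊤, b: -2, c: ⊤, d: ⊤, e: ⊤, f: ⊤}

Trace:
Per-block solution:
  B0:  IN=(all ⊤)  OUT={b:-2; rest ⊤}
  B1:  IN=(all ⊤)  OUT=(all ⊤)
  B2:  IN=(all ⊤)  OUT=(all ⊤)
  B3:  IN=(all ⊤)  OUT=(all ⊤)
  B4:  IN=(all ⊤)  OUT=(all ⊤)
  B5:  IN=(all ⊤)  OUT={f:-3; rest ⊤}

B0 is the boundary node: IN[B0] = {a: ⊤, b: ⊤, c: ⊤, d: ⊤, e: ⊤, f: ⊤}
Applying B0's transfer function to that IN value gives OUT[B0] (row B0 above).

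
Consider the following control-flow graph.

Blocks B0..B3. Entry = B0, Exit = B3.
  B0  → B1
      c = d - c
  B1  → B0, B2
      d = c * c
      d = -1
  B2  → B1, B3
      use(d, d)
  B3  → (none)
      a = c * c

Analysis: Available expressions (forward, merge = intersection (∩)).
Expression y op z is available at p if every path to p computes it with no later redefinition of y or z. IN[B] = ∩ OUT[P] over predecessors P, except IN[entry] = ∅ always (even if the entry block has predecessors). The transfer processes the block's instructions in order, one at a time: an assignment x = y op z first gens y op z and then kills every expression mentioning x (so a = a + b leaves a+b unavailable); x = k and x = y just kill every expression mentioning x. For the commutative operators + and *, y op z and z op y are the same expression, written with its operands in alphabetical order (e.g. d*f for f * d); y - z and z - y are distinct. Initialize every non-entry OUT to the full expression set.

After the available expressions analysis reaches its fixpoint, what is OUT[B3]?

Answer: {c*c}

Working:
Converged values:
  B0:   IN={}   OUT={}
  B1:   IN={}   OUT={c*c}
  B2:   IN={c*c}   OUT={c*c}
  B3:   IN={c*c}   OUT={c*c}

Merge at B3: IN[B3] = OUT[B2] = {c*c}
Applying B3's transfer function to that IN value gives OUT[B3] (row B3 above).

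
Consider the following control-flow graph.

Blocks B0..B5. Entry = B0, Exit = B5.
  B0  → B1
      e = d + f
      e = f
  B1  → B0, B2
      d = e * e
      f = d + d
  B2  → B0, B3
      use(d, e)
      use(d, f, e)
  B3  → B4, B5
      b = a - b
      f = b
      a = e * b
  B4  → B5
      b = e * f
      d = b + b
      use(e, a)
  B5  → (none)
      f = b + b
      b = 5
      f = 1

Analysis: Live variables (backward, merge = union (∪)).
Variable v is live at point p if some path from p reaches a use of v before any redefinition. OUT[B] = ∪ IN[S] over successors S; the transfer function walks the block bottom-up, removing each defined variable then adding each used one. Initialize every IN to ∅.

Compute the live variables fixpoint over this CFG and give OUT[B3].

Fixpoint table:
  B0:   IN={a, b, d, f}   OUT={a, b, e}
  B1:   IN={a, b, e}   OUT={a, b, d, e, f}
  B2:   IN={a, b, d, e, f}   OUT={a, b, d, e, f}
  B3:   IN={a, b, e}   OUT={a, b, e, f}
  B4:   IN={a, e, f}   OUT={b}
  B5:   IN={b}   OUT={}

Merge at B3: OUT[B3] = IN[B4] ⊔ IN[B5] = {a, b, e, f}

Answer: {a, b, e, f}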